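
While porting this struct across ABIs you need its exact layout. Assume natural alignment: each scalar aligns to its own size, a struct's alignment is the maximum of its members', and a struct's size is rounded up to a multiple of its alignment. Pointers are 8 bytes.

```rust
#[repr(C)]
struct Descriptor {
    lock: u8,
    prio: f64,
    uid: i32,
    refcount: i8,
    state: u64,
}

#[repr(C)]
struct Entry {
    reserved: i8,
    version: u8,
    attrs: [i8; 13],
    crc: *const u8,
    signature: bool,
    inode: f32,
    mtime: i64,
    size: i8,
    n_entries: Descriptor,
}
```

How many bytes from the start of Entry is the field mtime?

32

Descriptor: @0: lock [1B, align 1] → 1; +7 pad (align 8); @8: prio [8B, align 8] → 16; @16: uid [4B, align 4] → 20; @20: refcount [1B, align 1] → 21; +3 pad (align 8); @24: state [8B, align 8] → 32; size 32, align 8
@0: reserved [1B, align 1] → 1
@1: version [1B, align 1] → 2
@2: attrs [13B, align 1] → 15
+1 pad (align 8)
@16: crc [8B, align 8] → 24
@24: signature [1B, align 1] → 25
+3 pad (align 4)
@28: inode [4B, align 4] → 32
@32: mtime [8B, align 8] → 40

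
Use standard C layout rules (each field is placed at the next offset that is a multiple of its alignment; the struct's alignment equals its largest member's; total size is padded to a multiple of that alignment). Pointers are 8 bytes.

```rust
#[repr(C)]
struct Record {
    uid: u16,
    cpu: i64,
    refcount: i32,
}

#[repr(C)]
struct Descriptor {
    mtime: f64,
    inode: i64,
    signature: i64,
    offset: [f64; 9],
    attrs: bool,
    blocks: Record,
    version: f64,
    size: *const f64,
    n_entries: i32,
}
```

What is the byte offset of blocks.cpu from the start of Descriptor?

Record: 0..2  uid  (2B, 2-aligned); 2..8  -- padding (6B); 8..16  cpu  (8B, 8-aligned); 16..20  refcount  (4B, 4-aligned); 20..24  -- tail padding (4B); sizeof = 24, alignof = 8
0..8  mtime  (8B, 8-aligned)
8..16  inode  (8B, 8-aligned)
16..24  signature  (8B, 8-aligned)
24..96  offset  (72B, 8-aligned)
96..97  attrs  (1B, 1-aligned)
97..104  -- padding (7B)
104..128  blocks  (24B, 8-aligned)
within Record: cpu at 8
104 + 8 = 112

112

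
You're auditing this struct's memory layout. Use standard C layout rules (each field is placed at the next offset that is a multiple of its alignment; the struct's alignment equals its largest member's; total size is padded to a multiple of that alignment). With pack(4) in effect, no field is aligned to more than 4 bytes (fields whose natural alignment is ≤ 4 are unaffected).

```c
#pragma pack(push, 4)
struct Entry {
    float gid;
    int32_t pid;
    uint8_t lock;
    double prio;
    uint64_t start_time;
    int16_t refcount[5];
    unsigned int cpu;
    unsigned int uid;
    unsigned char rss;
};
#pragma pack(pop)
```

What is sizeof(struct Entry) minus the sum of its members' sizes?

8

gid at 0 (size 4, align 4) → ends 4
pid at 4 (size 4, align 4) → ends 8
lock at 8 (size 1, align 1) → ends 9
pad 3 to align 4 for prio
prio at 12 (size 8, align 4) → ends 20
start_time at 20 (size 8, align 4) → ends 28
refcount at 28 (size 10, align 2) → ends 38
pad 2 to align 4 for cpu
cpu at 40 (size 4, align 4) → ends 44
uid at 44 (size 4, align 4) → ends 48
rss at 48 (size 1, align 1) → ends 49
tail pad 3 to reach multiple of 4
total 52 bytes, alignment 4
data bytes 44, size 52 → padding 8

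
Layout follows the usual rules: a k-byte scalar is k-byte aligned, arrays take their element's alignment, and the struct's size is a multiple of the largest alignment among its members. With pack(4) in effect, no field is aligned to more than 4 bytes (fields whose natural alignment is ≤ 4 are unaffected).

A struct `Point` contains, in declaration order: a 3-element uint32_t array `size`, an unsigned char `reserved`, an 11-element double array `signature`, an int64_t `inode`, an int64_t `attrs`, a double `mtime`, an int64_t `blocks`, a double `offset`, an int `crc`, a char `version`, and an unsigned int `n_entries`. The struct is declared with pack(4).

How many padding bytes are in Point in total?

6

@0: size [12B, align 4] → 12
@12: reserved [1B, align 1] → 13
+3 pad (align 4)
@16: signature [88B, align 4] → 104
@104: inode [8B, align 4] → 112
@112: attrs [8B, align 4] → 120
@120: mtime [8B, align 4] → 128
@128: blocks [8B, align 4] → 136
@136: offset [8B, align 4] → 144
@144: crc [4B, align 4] → 148
@148: version [1B, align 1] → 149
+3 pad (align 4)
@152: n_entries [4B, align 4] → 156
size 156, align 4
data bytes 150, size 156 → padding 6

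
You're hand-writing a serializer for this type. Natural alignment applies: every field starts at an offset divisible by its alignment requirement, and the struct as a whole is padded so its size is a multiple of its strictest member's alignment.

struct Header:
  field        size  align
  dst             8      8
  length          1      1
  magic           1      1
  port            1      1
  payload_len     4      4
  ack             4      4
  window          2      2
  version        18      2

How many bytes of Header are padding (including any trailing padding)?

1

@0: dst [8B, align 8] → 8
@8: length [1B, align 1] → 9
@9: magic [1B, align 1] → 10
@10: port [1B, align 1] → 11
+1 pad (align 4)
@12: payload_len [4B, align 4] → 16
@16: ack [4B, align 4] → 20
@20: window [2B, align 2] → 22
@22: version [18B, align 2] → 40
size 40, align 8
data bytes 39, size 40 → padding 1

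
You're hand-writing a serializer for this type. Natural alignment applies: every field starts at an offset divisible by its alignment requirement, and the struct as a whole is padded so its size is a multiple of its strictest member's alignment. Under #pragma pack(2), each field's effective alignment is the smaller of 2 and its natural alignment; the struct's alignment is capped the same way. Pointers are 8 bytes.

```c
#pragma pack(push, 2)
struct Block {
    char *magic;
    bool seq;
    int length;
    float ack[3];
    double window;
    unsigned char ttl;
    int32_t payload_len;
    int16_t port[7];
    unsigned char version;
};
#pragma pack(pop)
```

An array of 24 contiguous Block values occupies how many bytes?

magic at 0 (size 8, align 2) → ends 8
seq at 8 (size 1, align 1) → ends 9
pad 1 to align 2 for length
length at 10 (size 4, align 2) → ends 14
ack at 14 (size 12, align 2) → ends 26
window at 26 (size 8, align 2) → ends 34
ttl at 34 (size 1, align 1) → ends 35
pad 1 to align 2 for payload_len
payload_len at 36 (size 4, align 2) → ends 40
port at 40 (size 14, align 2) → ends 54
version at 54 (size 1, align 1) → ends 55
tail pad 1 to reach multiple of 2
total 56 bytes, alignment 2
array of 24: 24 × 56 = 1344

1344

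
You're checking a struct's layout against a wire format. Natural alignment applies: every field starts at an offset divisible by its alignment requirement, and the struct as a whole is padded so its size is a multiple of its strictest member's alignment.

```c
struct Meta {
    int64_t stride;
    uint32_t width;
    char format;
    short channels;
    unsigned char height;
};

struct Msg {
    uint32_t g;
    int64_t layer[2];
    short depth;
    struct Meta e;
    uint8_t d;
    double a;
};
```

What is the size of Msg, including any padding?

72

Meta: 0..8  stride  (8B, 8-aligned); 8..12  width  (4B, 4-aligned); 12..13  format  (1B, 1-aligned); 13..14  -- padding (1B); 14..16  channels  (2B, 2-aligned); 16..17  height  (1B, 1-aligned); 17..24  -- tail padding (7B); sizeof = 24, alignof = 8
0..4  g  (4B, 4-aligned)
4..8  -- padding (4B)
8..24  layer  (16B, 8-aligned)
24..26  depth  (2B, 2-aligned)
26..32  -- padding (6B)
32..56  e  (24B, 8-aligned)
56..57  d  (1B, 1-aligned)
57..64  -- padding (7B)
64..72  a  (8B, 8-aligned)
sizeof = 72, alignof = 8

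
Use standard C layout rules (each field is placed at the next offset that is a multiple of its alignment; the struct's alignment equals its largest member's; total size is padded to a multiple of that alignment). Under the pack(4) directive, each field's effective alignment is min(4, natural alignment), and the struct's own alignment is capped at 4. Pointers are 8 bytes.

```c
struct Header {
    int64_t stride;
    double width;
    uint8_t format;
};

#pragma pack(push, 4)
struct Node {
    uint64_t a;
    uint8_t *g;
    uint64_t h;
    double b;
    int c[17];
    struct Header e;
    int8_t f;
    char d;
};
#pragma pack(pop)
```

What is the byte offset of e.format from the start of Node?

Header: @0: stride [8B, align 8] → 8; @8: width [8B, align 8] → 16; @16: format [1B, align 1] → 17; +7 tail pad (align 8); size 24, align 8
@0: a [8B, align 4] → 8
@8: g [8B, align 4] → 16
@16: h [8B, align 4] → 24
@24: b [8B, align 4] → 32
@32: c [68B, align 4] → 100
@100: e [24B, align 4] → 124
within Header: format at 16
100 + 16 = 116

116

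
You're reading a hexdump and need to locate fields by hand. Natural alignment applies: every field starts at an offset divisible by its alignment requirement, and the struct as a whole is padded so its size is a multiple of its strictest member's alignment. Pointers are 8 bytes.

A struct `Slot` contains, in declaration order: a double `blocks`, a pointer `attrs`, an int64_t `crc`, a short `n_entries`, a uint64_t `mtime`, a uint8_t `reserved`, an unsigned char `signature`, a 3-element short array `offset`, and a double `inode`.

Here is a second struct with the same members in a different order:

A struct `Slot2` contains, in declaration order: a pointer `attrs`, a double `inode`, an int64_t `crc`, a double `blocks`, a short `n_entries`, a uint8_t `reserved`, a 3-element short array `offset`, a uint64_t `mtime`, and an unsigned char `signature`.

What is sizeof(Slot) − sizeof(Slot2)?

@0: blocks [8B, align 8] → 8
@8: attrs [8B, align 8] → 16
@16: crc [8B, align 8] → 24
@24: n_entries [2B, align 2] → 26
+6 pad (align 8)
@32: mtime [8B, align 8] → 40
@40: reserved [1B, align 1] → 41
@41: signature [1B, align 1] → 42
@42: offset [6B, align 2] → 48
@48: inode [8B, align 8] → 56
size 56, align 8
— Slot2 —
@0: attrs [8B, align 8] → 8
@8: inode [8B, align 8] → 16
@16: crc [8B, align 8] → 24
@24: blocks [8B, align 8] → 32
@32: n_entries [2B, align 2] → 34
@34: reserved [1B, align 1] → 35
+1 pad (align 2)
@36: offset [6B, align 2] → 42
+6 pad (align 8)
@48: mtime [8B, align 8] → 56
@56: signature [1B, align 1] → 57
+7 tail pad (align 8)
size 64, align 8
56 − 64 = -8

-8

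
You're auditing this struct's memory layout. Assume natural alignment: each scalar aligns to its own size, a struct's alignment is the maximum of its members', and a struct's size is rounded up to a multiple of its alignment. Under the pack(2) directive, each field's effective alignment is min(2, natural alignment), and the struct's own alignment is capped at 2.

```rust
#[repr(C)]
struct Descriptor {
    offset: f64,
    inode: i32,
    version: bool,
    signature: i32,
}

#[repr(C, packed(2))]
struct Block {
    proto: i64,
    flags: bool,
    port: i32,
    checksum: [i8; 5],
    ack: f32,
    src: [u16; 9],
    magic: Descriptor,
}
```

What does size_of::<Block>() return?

Descriptor: @0: offset [8B, align 8] → 8; @8: inode [4B, align 4] → 12; @12: version [1B, align 1] → 13; +3 pad (align 4); @16: signature [4B, align 4] → 20; +4 tail pad (align 8); size 24, align 8
@0: proto [8B, align 2] → 8
@8: flags [1B, align 1] → 9
+1 pad (align 2)
@10: port [4B, align 2] → 14
@14: checksum [5B, align 1] → 19
+1 pad (align 2)
@20: ack [4B, align 2] → 24
@24: src [18B, align 2] → 42
@42: magic [24B, align 2] → 66
size 66, align 2

66 bytes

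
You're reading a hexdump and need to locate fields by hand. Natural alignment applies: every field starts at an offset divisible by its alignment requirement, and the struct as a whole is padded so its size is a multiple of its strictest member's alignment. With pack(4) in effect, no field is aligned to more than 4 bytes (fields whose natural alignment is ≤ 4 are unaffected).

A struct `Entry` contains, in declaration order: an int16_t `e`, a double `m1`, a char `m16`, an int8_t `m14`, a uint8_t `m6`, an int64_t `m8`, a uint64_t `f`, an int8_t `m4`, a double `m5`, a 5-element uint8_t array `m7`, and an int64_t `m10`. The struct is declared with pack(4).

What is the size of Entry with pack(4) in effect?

60

@0: e [2B, align 2] → 2
+2 pad (align 4)
@4: m1 [8B, align 4] → 12
@12: m16 [1B, align 1] → 13
@13: m14 [1B, align 1] → 14
@14: m6 [1B, align 1] → 15
+1 pad (align 4)
@16: m8 [8B, align 4] → 24
@24: f [8B, align 4] → 32
@32: m4 [1B, align 1] → 33
+3 pad (align 4)
@36: m5 [8B, align 4] → 44
@44: m7 [5B, align 1] → 49
+3 pad (align 4)
@52: m10 [8B, align 4] → 60
size 60, align 4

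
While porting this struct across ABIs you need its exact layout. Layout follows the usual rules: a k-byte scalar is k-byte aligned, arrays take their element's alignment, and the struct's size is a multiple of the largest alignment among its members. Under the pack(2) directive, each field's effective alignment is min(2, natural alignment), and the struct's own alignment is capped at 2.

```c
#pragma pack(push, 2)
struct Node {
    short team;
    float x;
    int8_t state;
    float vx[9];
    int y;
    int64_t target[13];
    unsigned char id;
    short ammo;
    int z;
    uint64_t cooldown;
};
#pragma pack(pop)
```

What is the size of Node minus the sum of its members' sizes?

team at 0 (size 2, align 2) → ends 2
x at 2 (size 4, align 2) → ends 6
state at 6 (size 1, align 1) → ends 7
pad 1 to align 2 for vx
vx at 8 (size 36, align 2) → ends 44
y at 44 (size 4, align 2) → ends 48
target at 48 (size 104, align 2) → ends 152
id at 152 (size 1, align 1) → ends 153
pad 1 to align 2 for ammo
ammo at 154 (size 2, align 2) → ends 156
z at 156 (size 4, align 2) → ends 160
cooldown at 160 (size 8, align 2) → ends 168
total 168 bytes, alignment 2
data bytes 166, size 168 → padding 2

2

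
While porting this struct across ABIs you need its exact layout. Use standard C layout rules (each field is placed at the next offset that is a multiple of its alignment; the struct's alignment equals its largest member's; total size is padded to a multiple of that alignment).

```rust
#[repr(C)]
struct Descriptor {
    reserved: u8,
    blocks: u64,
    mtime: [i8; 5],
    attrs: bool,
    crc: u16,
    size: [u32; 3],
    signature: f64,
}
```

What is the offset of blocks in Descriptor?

8

reserved at 0 (size 1, align 1) → ends 1
pad 7 to align 8 for blocks
blocks at 8 (size 8, align 8) → ends 16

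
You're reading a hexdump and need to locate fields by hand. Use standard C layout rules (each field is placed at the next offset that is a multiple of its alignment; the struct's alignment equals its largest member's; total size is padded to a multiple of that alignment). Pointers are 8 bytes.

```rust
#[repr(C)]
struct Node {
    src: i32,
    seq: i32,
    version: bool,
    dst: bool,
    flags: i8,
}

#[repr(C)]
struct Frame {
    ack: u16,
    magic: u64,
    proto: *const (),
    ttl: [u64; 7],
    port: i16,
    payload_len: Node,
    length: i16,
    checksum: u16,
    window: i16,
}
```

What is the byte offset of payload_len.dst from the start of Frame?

93

Node: @0: src [4B, align 4] → 4; @4: seq [4B, align 4] → 8; @8: version [1B, align 1] → 9; @9: dst [1B, align 1] → 10; @10: flags [1B, align 1] → 11; +1 tail pad (align 4); size 12, align 4
@0: ack [2B, align 2] → 2
+6 pad (align 8)
@8: magic [8B, align 8] → 16
@16: proto [8B, align 8] → 24
@24: ttl [56B, align 8] → 80
@80: port [2B, align 2] → 82
+2 pad (align 4)
@84: payload_len [12B, align 4] → 96
within Node: dst at 9
84 + 9 = 93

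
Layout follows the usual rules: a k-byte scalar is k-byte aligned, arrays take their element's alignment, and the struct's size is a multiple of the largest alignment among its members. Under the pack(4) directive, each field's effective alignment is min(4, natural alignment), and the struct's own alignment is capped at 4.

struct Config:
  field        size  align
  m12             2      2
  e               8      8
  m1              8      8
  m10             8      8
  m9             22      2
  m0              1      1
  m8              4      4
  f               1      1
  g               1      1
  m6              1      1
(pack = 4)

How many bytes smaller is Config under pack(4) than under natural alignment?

natural layout:
  @0: m12 [2B, align 2] → 2
  +6 pad (align 8)
  @8: e [8B, align 8] → 16
  @16: m1 [8B, align 8] → 24
  @24: m10 [8B, align 8] → 32
  @32: m9 [22B, align 2] → 54
  @54: m0 [1B, align 1] → 55
  +1 pad (align 4)
  @56: m8 [4B, align 4] → 60
  @60: f [1B, align 1] → 61
  @61: g [1B, align 1] → 62
  @62: m6 [1B, align 1] → 63
  +1 tail pad (align 8)
  size 64, align 8
packed(4) layout:
  @0: m12 [2B, align 2] → 2
  +2 pad (align 4)
  @4: e [8B, align 4] → 12
  @12: m1 [8B, align 4] → 20
  @20: m10 [8B, align 4] → 28
  @28: m9 [22B, align 2] → 50
  @50: m0 [1B, align 1] → 51
  +1 pad (align 4)
  @52: m8 [4B, align 4] → 56
  @56: f [1B, align 1] → 57
  @57: g [1B, align 1] → 58
  @58: m6 [1B, align 1] → 59
  +1 tail pad (align 4)
  size 60, align 4
64 − 60 = 4

4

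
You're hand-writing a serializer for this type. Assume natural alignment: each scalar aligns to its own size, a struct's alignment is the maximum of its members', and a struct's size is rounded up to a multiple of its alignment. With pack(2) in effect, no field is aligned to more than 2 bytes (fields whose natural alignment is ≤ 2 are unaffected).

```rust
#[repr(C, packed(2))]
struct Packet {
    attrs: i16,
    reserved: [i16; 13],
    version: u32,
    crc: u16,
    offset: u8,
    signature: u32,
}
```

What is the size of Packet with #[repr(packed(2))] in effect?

40

0..2  attrs  (2B, 2-aligned)
2..28  reserved  (26B, 2-aligned)
28..32  version  (4B, 2-aligned)
32..34  crc  (2B, 2-aligned)
34..35  offset  (1B, 1-aligned)
35..36  -- padding (1B)
36..40  signature  (4B, 2-aligned)
sizeof = 40, alignof = 2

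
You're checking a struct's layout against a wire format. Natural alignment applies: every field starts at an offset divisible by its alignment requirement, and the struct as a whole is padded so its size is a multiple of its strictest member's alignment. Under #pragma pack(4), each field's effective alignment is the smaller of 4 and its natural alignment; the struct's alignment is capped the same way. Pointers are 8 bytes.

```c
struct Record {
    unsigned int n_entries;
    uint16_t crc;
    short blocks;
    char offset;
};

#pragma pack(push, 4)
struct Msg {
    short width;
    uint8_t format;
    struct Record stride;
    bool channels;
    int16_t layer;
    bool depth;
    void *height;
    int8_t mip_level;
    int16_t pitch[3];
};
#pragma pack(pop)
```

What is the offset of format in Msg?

2

Record: 0..4  n_entries  (4B, 4-aligned); 4..6  crc  (2B, 2-aligned); 6..8  blocks  (2B, 2-aligned); 8..9  offset  (1B, 1-aligned); 9..12  -- tail padding (3B); sizeof = 12, alignof = 4
0..2  width  (2B, 2-aligned)
2..3  format  (1B, 1-aligned)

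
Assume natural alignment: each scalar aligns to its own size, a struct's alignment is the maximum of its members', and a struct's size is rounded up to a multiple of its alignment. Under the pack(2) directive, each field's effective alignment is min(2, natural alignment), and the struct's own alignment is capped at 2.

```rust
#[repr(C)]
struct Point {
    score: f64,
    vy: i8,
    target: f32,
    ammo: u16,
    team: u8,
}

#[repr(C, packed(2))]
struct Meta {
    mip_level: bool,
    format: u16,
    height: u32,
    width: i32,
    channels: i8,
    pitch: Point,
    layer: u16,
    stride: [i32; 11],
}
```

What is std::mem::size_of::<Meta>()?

84

Point: score at 0 (size 8, align 8) → ends 8; vy at 8 (size 1, align 1) → ends 9; pad 3 to align 4 for target; target at 12 (size 4, align 4) → ends 16; ammo at 16 (size 2, align 2) → ends 18; team at 18 (size 1, align 1) → ends 19; tail pad 5 to reach multiple of 8; total 24 bytes, alignment 8
mip_level at 0 (size 1, align 1) → ends 1
pad 1 to align 2 for format
format at 2 (size 2, align 2) → ends 4
height at 4 (size 4, align 2) → ends 8
width at 8 (size 4, align 2) → ends 12
channels at 12 (size 1, align 1) → ends 13
pad 1 to align 2 for pitch
pitch at 14 (size 24, align 2) → ends 38
layer at 38 (size 2, align 2) → ends 40
stride at 40 (size 44, align 2) → ends 84
total 84 bytes, alignment 2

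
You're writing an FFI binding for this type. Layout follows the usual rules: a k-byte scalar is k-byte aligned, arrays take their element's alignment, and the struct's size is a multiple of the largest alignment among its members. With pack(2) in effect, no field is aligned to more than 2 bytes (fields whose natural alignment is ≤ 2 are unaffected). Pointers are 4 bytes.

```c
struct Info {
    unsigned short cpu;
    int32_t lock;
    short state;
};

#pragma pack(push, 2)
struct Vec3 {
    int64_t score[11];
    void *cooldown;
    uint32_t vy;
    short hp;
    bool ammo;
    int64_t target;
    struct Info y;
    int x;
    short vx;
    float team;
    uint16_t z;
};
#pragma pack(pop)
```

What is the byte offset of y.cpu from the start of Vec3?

108

Info: cpu at 0 (size 2, align 2) → ends 2; pad 2 to align 4 for lock; lock at 4 (size 4, align 4) → ends 8; state at 8 (size 2, align 2) → ends 10; tail pad 2 to reach multiple of 4; total 12 bytes, alignment 4
score at 0 (size 88, align 2) → ends 88
cooldown at 88 (size 4, align 2) → ends 92
vy at 92 (size 4, align 2) → ends 96
hp at 96 (size 2, align 2) → ends 98
ammo at 98 (size 1, align 1) → ends 99
pad 1 to align 2 for target
target at 100 (size 8, align 2) → ends 108
y at 108 (size 12, align 2) → ends 120
within Info: cpu at 0
108 + 0 = 108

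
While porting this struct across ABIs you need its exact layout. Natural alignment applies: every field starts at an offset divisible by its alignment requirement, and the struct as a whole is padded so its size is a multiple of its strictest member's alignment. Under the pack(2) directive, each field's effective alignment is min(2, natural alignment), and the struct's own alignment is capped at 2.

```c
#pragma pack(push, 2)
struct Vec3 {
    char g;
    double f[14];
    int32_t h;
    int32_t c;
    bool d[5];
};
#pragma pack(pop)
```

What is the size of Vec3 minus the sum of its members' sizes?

g at 0 (size 1, align 1) → ends 1
pad 1 to align 2 for f
f at 2 (size 112, align 2) → ends 114
h at 114 (size 4, align 2) → ends 118
c at 118 (size 4, align 2) → ends 122
d at 122 (size 5, align 1) → ends 127
tail pad 1 to reach multiple of 2
total 128 bytes, alignment 2
data bytes 126, size 128 → padding 2

2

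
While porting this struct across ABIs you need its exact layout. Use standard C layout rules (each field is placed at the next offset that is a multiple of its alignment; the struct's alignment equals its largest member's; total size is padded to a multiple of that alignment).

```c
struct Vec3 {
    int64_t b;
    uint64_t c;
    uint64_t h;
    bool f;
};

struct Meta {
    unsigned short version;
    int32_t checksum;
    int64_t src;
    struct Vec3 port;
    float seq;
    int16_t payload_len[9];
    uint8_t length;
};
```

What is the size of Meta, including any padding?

72 bytes

Vec3: b at 0 (size 8, align 8) → ends 8; c at 8 (size 8, align 8) → ends 16; h at 16 (size 8, align 8) → ends 24; f at 24 (size 1, align 1) → ends 25; tail pad 7 to reach multiple of 8; total 32 bytes, alignment 8
version at 0 (size 2, align 2) → ends 2
pad 2 to align 4 for checksum
checksum at 4 (size 4, align 4) → ends 8
src at 8 (size 8, align 8) → ends 16
port at 16 (size 32, align 8) → ends 48
seq at 48 (size 4, align 4) → ends 52
payload_len at 52 (size 18, align 2) → ends 70
length at 70 (size 1, align 1) → ends 71
tail pad 1 to reach multiple of 8
total 72 bytes, alignment 8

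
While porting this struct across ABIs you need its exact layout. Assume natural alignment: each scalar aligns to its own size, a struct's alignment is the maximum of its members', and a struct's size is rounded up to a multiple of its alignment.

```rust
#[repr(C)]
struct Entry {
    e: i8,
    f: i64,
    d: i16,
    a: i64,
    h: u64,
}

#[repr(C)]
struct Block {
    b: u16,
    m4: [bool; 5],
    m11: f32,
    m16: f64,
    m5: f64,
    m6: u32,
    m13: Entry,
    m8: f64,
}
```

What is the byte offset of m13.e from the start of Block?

40

Entry: @0: e [1B, align 1] → 1; +7 pad (align 8); @8: f [8B, align 8] → 16; @16: d [2B, align 2] → 18; +6 pad (align 8); @24: a [8B, align 8] → 32; @32: h [8B, align 8] → 40; size 40, align 8
@0: b [2B, align 2] → 2
@2: m4 [5B, align 1] → 7
+1 pad (align 4)
@8: m11 [4B, align 4] → 12
+4 pad (align 8)
@16: m16 [8B, align 8] → 24
@24: m5 [8B, align 8] → 32
@32: m6 [4B, align 4] → 36
+4 pad (align 8)
@40: m13 [40B, align 8] → 80
within Entry: e at 0
40 + 0 = 40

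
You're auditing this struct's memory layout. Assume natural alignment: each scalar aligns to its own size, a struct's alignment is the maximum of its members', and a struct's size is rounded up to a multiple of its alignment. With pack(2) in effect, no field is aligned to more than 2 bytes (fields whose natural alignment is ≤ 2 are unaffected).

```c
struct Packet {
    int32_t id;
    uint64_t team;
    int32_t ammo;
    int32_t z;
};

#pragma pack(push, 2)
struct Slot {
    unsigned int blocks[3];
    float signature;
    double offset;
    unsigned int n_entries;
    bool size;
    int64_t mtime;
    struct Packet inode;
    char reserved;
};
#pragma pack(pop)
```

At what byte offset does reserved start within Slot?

Packet: @0: id [4B, align 4] → 4; +4 pad (align 8); @8: team [8B, align 8] → 16; @16: ammo [4B, align 4] → 20; @20: z [4B, align 4] → 24; size 24, align 8
@0: blocks [12B, align 2] → 12
@12: signature [4B, align 2] → 16
@16: offset [8B, align 2] → 24
@24: n_entries [4B, align 2] → 28
@28: size [1B, align 1] → 29
+1 pad (align 2)
@30: mtime [8B, align 2] → 38
@38: inode [24B, align 2] → 62
@62: reserved [1B, align 1] → 63

62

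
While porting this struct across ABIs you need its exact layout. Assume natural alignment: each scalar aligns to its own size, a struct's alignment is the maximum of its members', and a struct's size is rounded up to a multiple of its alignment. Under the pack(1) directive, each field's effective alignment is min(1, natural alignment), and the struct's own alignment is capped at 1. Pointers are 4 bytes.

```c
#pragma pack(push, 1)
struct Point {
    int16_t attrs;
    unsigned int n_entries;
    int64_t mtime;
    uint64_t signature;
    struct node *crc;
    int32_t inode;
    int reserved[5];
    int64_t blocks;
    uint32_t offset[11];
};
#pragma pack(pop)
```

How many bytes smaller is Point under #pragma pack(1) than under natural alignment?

10

natural layout:
  0..2  attrs  (2B, 2-aligned)
  2..4  -- padding (2B)
  4..8  n_entries  (4B, 4-aligned)
  8..16  mtime  (8B, 8-aligned)
  16..24  signature  (8B, 8-aligned)
  24..28  crc  (4B, 4-aligned)
  28..32  inode  (4B, 4-aligned)
  32..52  reserved  (20B, 4-aligned)
  52..56  -- padding (4B)
  56..64  blocks  (8B, 8-aligned)
  64..108  offset  (44B, 4-aligned)
  108..112  -- tail padding (4B)
  sizeof = 112, alignof = 8
packed(1) layout:
  0..2  attrs  (2B, 1-aligned)
  2..6  n_entries  (4B, 1-aligned)
  6..14  mtime  (8B, 1-aligned)
  14..22  signature  (8B, 1-aligned)
  22..26  crc  (4B, 1-aligned)
  26..30  inode  (4B, 1-aligned)
  30..50  reserved  (20B, 1-aligned)
  50..58  blocks  (8B, 1-aligned)
  58..102  offset  (44B, 1-aligned)
  sizeof = 102, alignof = 1
112 − 102 = 10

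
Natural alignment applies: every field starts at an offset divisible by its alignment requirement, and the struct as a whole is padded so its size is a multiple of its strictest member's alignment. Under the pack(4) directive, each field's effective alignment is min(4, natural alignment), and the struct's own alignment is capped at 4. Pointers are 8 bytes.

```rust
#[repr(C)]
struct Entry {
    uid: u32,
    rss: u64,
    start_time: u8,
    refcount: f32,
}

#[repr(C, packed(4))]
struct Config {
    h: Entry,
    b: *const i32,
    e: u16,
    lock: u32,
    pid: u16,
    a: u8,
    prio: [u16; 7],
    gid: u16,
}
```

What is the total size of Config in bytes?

Entry: @0: uid [4B, align 4] → 4; +4 pad (align 8); @8: rss [8B, align 8] → 16; @16: start_time [1B, align 1] → 17; +3 pad (align 4); @20: refcount [4B, align 4] → 24; size 24, align 8
@0: h [24B, align 4] → 24
@24: b [8B, align 4] → 32
@32: e [2B, align 2] → 34
+2 pad (align 4)
@36: lock [4B, align 4] → 40
@40: pid [2B, align 2] → 42
@42: a [1B, align 1] → 43
+1 pad (align 2)
@44: prio [14B, align 2] → 58
@58: gid [2B, align 2] → 60
size 60, align 4

60 bytes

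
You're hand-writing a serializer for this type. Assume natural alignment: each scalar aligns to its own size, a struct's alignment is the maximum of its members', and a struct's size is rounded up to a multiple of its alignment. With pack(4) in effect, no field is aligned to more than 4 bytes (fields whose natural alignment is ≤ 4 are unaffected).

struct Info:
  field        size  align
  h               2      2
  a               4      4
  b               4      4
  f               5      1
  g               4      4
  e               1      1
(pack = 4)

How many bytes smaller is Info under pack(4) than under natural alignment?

natural layout:
  h at 0 (size 2, align 2) → ends 2
  pad 2 to align 4 for a
  a at 4 (size 4, align 4) → ends 8
  b at 8 (size 4, align 4) → ends 12
  f at 12 (size 5, align 1) → ends 17
  pad 3 to align 4 for g
  g at 20 (size 4, align 4) → ends 24
  e at 24 (size 1, align 1) → ends 25
  tail pad 3 to reach multiple of 4
  total 28 bytes, alignment 4
packed(4) layout:
  h at 0 (size 2, align 2) → ends 2
  pad 2 to align 4 for a
  a at 4 (size 4, align 4) → ends 8
  b at 8 (size 4, align 4) → ends 12
  f at 12 (size 5, align 1) → ends 17
  pad 3 to align 4 for g
  g at 20 (size 4, align 4) → ends 24
  e at 24 (size 1, align 1) → ends 25
  tail pad 3 to reach multiple of 4
  total 28 bytes, alignment 4
28 − 28 = 0

0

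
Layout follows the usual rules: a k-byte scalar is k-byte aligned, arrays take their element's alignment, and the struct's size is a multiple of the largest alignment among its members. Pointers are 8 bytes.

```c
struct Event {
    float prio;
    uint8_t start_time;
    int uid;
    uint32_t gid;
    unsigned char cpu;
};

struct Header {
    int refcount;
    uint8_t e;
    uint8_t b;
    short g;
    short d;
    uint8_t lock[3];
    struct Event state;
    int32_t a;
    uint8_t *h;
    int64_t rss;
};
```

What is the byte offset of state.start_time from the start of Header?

20

Event: 0..4  prio  (4B, 4-aligned); 4..5  start_time  (1B, 1-aligned); 5..8  -- padding (3B); 8..12  uid  (4B, 4-aligned); 12..16  gid  (4B, 4-aligned); 16..17  cpu  (1B, 1-aligned); 17..20  -- tail padding (3B); sizeof = 20, alignof = 4
0..4  refcount  (4B, 4-aligned)
4..5  e  (1B, 1-aligned)
5..6  b  (1B, 1-aligned)
6..8  g  (2B, 2-aligned)
8..10  d  (2B, 2-aligned)
10..13  lock  (3B, 1-aligned)
13..16  -- padding (3B)
16..36  state  (20B, 4-aligned)
within Event: start_time at 4
16 + 4 = 20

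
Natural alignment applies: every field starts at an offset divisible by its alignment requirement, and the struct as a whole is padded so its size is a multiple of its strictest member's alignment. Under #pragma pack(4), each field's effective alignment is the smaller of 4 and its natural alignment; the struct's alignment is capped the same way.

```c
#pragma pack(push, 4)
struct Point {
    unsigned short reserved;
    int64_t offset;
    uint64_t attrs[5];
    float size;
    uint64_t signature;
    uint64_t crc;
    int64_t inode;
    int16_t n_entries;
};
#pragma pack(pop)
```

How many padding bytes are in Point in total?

4

reserved at 0 (size 2, align 2) → ends 2
pad 2 to align 4 for offset
offset at 4 (size 8, align 4) → ends 12
attrs at 12 (size 40, align 4) → ends 52
size at 52 (size 4, align 4) → ends 56
signature at 56 (size 8, align 4) → ends 64
crc at 64 (size 8, align 4) → ends 72
inode at 72 (size 8, align 4) → ends 80
n_entries at 80 (size 2, align 2) → ends 82
tail pad 2 to reach multiple of 4
total 84 bytes, alignment 4
data bytes 80, size 84 → padding 4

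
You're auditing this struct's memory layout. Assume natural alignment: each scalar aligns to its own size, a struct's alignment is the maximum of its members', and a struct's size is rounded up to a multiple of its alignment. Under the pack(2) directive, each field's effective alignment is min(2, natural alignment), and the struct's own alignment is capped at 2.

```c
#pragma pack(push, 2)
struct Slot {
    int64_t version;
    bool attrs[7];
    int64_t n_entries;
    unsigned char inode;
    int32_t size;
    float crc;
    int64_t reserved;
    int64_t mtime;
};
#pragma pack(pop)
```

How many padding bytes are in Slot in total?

version at 0 (size 8, align 2) → ends 8
attrs at 8 (size 7, align 1) → ends 15
pad 1 to align 2 for n_entries
n_entries at 16 (size 8, align 2) → ends 24
inode at 24 (size 1, align 1) → ends 25
pad 1 to align 2 for size
size at 26 (size 4, align 2) → ends 30
crc at 30 (size 4, align 2) → ends 34
reserved at 34 (size 8, align 2) → ends 42
mtime at 42 (size 8, align 2) → ends 50
total 50 bytes, alignment 2
data bytes 48, size 50 → padding 2

2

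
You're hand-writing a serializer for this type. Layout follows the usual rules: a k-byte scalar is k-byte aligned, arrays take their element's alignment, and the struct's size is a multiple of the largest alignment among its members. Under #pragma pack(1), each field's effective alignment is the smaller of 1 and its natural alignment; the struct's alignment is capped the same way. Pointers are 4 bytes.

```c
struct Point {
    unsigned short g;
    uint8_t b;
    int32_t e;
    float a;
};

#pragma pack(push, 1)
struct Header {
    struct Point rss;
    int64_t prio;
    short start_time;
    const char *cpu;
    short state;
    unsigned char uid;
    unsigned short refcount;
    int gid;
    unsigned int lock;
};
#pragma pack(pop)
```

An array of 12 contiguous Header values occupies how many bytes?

468

Point: 0..2  g  (2B, 2-aligned); 2..3  b  (1B, 1-aligned); 3..4  -- padding (1B); 4..8  e  (4B, 4-aligned); 8..12  a  (4B, 4-aligned); sizeof = 12, alignof = 4
0..12  rss  (12B, 1-aligned)
12..20  prio  (8B, 1-aligned)
20..22  start_time  (2B, 1-aligned)
22..26  cpu  (4B, 1-aligned)
26..28  state  (2B, 1-aligned)
28..29  uid  (1B, 1-aligned)
29..31  refcount  (2B, 1-aligned)
31..35  gid  (4B, 1-aligned)
35..39  lock  (4B, 1-aligned)
sizeof = 39, alignof = 1
array of 12: 12 × 39 = 468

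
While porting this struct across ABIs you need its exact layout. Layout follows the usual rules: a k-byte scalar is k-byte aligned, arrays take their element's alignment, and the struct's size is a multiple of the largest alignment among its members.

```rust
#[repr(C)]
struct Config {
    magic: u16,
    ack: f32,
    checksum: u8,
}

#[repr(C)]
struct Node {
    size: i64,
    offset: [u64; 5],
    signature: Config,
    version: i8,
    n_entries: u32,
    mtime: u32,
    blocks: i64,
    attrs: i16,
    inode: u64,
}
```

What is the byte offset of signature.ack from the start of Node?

52

Config: magic at 0 (size 2, align 2) → ends 2; pad 2 to align 4 for ack; ack at 4 (size 4, align 4) → ends 8; checksum at 8 (size 1, align 1) → ends 9; tail pad 3 to reach multiple of 4; total 12 bytes, alignment 4
size at 0 (size 8, align 8) → ends 8
offset at 8 (size 40, align 8) → ends 48
signature at 48 (size 12, align 4) → ends 60
within Config: ack at 4
48 + 4 = 52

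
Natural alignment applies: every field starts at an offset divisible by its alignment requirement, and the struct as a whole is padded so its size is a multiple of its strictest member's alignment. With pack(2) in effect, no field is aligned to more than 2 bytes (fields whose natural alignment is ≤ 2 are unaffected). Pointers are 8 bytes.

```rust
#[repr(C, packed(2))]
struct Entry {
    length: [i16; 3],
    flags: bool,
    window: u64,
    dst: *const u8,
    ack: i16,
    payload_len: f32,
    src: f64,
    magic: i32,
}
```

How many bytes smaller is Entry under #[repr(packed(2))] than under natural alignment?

6

natural layout:
  0..6  length  (6B, 2-aligned)
  6..7  flags  (1B, 1-aligned)
  7..8  -- padding (1B)
  8..16  window  (8B, 8-aligned)
  16..24  dst  (8B, 8-aligned)
  24..26  ack  (2B, 2-aligned)
  26..28  -- padding (2B)
  28..32  payload_len  (4B, 4-aligned)
  32..40  src  (8B, 8-aligned)
  40..44  magic  (4B, 4-aligned)
  44..48  -- tail padding (4B)
  sizeof = 48, alignof = 8
packed(2) layout:
  0..6  length  (6B, 2-aligned)
  6..7  flags  (1B, 1-aligned)
  7..8  -- padding (1B)
  8..16  window  (8B, 2-aligned)
  16..24  dst  (8B, 2-aligned)
  24..26  ack  (2B, 2-aligned)
  26..30  payload_len  (4B, 2-aligned)
  30..38  src  (8B, 2-aligned)
  38..42  magic  (4B, 2-aligned)
  sizeof = 42, alignof = 2
48 − 42 = 6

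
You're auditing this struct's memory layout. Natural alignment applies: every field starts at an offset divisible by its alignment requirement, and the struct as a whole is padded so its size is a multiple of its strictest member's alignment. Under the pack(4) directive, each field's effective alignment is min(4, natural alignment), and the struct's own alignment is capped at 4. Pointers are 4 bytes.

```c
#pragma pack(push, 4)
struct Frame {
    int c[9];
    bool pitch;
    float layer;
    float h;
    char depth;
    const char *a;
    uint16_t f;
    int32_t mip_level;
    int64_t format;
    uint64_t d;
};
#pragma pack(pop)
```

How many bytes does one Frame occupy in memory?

c at 0 (size 36, align 4) → ends 36
pitch at 36 (size 1, align 1) → ends 37
pad 3 to align 4 for layer
layer at 40 (size 4, align 4) → ends 44
h at 44 (size 4, align 4) → ends 48
depth at 48 (size 1, align 1) → ends 49
pad 3 to align 4 for a
a at 52 (size 4, align 4) → ends 56
f at 56 (size 2, align 2) → ends 58
pad 2 to align 4 for mip_level
mip_level at 60 (size 4, align 4) → ends 64
format at 64 (size 8, align 4) → ends 72
d at 72 (size 8, align 4) → ends 80
total 80 bytes, alignment 4

80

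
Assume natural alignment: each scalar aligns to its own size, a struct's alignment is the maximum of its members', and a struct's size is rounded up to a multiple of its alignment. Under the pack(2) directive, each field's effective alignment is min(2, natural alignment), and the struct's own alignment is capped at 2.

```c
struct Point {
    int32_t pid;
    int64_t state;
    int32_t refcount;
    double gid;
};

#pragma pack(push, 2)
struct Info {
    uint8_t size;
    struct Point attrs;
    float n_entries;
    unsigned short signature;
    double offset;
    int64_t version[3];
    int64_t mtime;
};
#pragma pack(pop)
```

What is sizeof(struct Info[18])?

Point: 0..4  pid  (4B, 4-aligned); 4..8  -- padding (4B); 8..16  state  (8B, 8-aligned); 16..20  refcount  (4B, 4-aligned); 20..24  -- padding (4B); 24..32  gid  (8B, 8-aligned); sizeof = 32, alignof = 8
0..1  size  (1B, 1-aligned)
1..2  -- padding (1B)
2..34  attrs  (32B, 2-aligned)
34..38  n_entries  (4B, 2-aligned)
38..40  signature  (2B, 2-aligned)
40..48  offset  (8B, 2-aligned)
48..72  version  (24B, 2-aligned)
72..80  mtime  (8B, 2-aligned)
sizeof = 80, alignof = 2
array of 18: 18 × 80 = 1440

1440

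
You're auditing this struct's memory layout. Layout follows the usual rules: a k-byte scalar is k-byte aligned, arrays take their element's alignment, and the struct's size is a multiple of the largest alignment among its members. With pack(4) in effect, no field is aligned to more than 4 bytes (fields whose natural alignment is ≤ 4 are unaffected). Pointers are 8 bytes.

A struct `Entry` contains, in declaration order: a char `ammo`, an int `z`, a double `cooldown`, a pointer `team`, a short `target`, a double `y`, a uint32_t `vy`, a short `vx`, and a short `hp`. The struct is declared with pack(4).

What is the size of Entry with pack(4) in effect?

0..1  ammo  (1B, 1-aligned)
1..4  -- padding (3B)
4..8  z  (4B, 4-aligned)
8..16  cooldown  (8B, 4-aligned)
16..24  team  (8B, 4-aligned)
24..26  target  (2B, 2-aligned)
26..28  -- padding (2B)
28..36  y  (8B, 4-aligned)
36..40  vy  (4B, 4-aligned)
40..42  vx  (2B, 2-aligned)
42..44  hp  (2B, 2-aligned)
sizeof = 44, alignof = 4

44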